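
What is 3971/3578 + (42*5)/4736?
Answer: 4889509/4236352 ≈ 1.1542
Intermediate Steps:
3971/3578 + (42*5)/4736 = 3971*(1/3578) + 210*(1/4736) = 3971/3578 + 105/2368 = 4889509/4236352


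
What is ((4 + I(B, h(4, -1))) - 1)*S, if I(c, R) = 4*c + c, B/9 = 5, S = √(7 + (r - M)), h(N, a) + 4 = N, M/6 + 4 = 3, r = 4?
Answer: 228*√17 ≈ 940.07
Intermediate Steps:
M = -6 (M = -24 + 6*3 = -24 + 18 = -6)
h(N, a) = -4 + N
S = √17 (S = √(7 + (4 - 1*(-6))) = √(7 + (4 + 6)) = √(7 + 10) = √17 ≈ 4.1231)
B = 45 (B = 9*5 = 45)
I(c, R) = 5*c
((4 + I(B, h(4, -1))) - 1)*S = ((4 + 5*45) - 1)*√17 = ((4 + 225) - 1)*√17 = (229 - 1)*√17 = 228*√17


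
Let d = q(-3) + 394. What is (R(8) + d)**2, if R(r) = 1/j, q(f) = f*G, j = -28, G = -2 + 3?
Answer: 119836809/784 ≈ 1.5285e+5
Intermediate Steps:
G = 1
q(f) = f (q(f) = f*1 = f)
d = 391 (d = -3 + 394 = 391)
R(r) = -1/28 (R(r) = 1/(-28) = -1/28)
(R(8) + d)**2 = (-1/28 + 391)**2 = (10947/28)**2 = 119836809/784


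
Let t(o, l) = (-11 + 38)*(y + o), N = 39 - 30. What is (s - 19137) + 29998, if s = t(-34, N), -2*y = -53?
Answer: 21317/2 ≈ 10659.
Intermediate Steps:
y = 53/2 (y = -1/2*(-53) = 53/2 ≈ 26.500)
N = 9
t(o, l) = 1431/2 + 27*o (t(o, l) = (-11 + 38)*(53/2 + o) = 27*(53/2 + o) = 1431/2 + 27*o)
s = -405/2 (s = 1431/2 + 27*(-34) = 1431/2 - 918 = -405/2 ≈ -202.50)
(s - 19137) + 29998 = (-405/2 - 19137) + 29998 = -38679/2 + 29998 = 21317/2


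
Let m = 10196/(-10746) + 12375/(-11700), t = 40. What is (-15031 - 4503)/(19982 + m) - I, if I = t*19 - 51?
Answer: -3963329876513/5582330261 ≈ -709.98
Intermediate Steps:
m = -560611/279396 (m = 10196*(-1/10746) + 12375*(-1/11700) = -5098/5373 - 55/52 = -560611/279396 ≈ -2.0065)
I = 709 (I = 40*19 - 51 = 760 - 51 = 709)
(-15031 - 4503)/(19982 + m) - I = (-15031 - 4503)/(19982 - 560611/279396) - 1*709 = -19534/5582330261/279396 - 709 = -19534*279396/5582330261 - 709 = -5457721464/5582330261 - 709 = -3963329876513/5582330261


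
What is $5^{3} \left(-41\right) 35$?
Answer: $-179375$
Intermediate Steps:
$5^{3} \left(-41\right) 35 = 125 \left(-41\right) 35 = \left(-5125\right) 35 = -179375$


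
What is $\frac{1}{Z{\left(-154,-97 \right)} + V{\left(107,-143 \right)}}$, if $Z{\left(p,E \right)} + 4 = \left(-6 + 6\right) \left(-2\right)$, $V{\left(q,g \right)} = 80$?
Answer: $\frac{1}{76} \approx 0.013158$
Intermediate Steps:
$Z{\left(p,E \right)} = -4$ ($Z{\left(p,E \right)} = -4 + \left(-6 + 6\right) \left(-2\right) = -4 + 0 \left(-2\right) = -4 + 0 = -4$)
$\frac{1}{Z{\left(-154,-97 \right)} + V{\left(107,-143 \right)}} = \frac{1}{-4 + 80} = \frac{1}{76}$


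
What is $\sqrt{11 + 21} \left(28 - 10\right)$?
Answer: $72 \sqrt{2} \approx 101.82$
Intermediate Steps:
$\sqrt{11 + 21} \left(28 - 10\right) = \sqrt{32} \cdot 18 = 4 \sqrt{2} \cdot 18 = 72 \sqrt{2}$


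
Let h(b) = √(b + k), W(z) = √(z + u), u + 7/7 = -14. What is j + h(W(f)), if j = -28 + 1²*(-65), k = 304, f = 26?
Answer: -93 + √(304 + √11) ≈ -75.470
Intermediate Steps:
u = -15 (u = -1 - 14 = -15)
W(z) = √(-15 + z) (W(z) = √(z - 15) = √(-15 + z))
j = -93 (j = -28 + 1*(-65) = -28 - 65 = -93)
h(b) = √(304 + b) (h(b) = √(b + 304) = √(304 + b))
j + h(W(f)) = -93 + √(304 + √(-15 + 26)) = -93 + √(304 + √11)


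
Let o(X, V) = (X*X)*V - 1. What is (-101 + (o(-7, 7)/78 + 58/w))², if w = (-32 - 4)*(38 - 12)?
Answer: 2047110025/219024 ≈ 9346.5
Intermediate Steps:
w = -936 (w = -36*26 = -936)
o(X, V) = -1 + V*X² (o(X, V) = X²*V - 1 = V*X² - 1 = -1 + V*X²)
(-101 + (o(-7, 7)/78 + 58/w))² = (-101 + ((-1 + 7*(-7)²)/78 + 58/(-936)))² = (-101 + ((-1 + 7*49)*(1/78) + 58*(-1/936)))² = (-101 + ((-1 + 343)*(1/78) - 29/468))² = (-101 + (342*(1/78) - 29/468))² = (-101 + (57/13 - 29/468))² = (-101 + 2023/468)² = (-45245/468)² = 2047110025/219024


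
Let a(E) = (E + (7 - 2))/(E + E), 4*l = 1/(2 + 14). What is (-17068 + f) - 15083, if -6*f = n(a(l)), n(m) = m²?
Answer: -291555/8 ≈ -36444.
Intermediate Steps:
l = 1/64 (l = 1/(4*(2 + 14)) = (¼)/16 = (¼)*(1/16) = 1/64 ≈ 0.015625)
a(E) = (5 + E)/(2*E) (a(E) = (E + 5)/((2*E)) = (5 + E)*(1/(2*E)) = (5 + E)/(2*E))
f = -34347/8 (f = -1024*(5 + 1/64)²/6 = -((½)*64*(321/64))²/6 = -(321/2)²/6 = -⅙*103041/4 = -34347/8 ≈ -4293.4)
(-17068 + f) - 15083 = (-17068 - 34347/8) - 15083 = -170891/8 - 15083 = -291555/8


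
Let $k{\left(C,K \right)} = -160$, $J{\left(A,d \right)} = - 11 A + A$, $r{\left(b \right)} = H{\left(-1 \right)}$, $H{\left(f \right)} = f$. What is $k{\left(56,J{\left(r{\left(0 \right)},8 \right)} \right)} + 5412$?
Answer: $5252$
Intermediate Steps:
$r{\left(b \right)} = -1$
$J{\left(A,d \right)} = - 10 A$
$k{\left(56,J{\left(r{\left(0 \right)},8 \right)} \right)} + 5412 = -160 + 5412 = 5252$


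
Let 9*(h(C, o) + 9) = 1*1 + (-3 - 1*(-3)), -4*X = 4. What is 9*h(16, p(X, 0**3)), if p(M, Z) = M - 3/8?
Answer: -80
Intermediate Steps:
X = -1 (X = -1/4*4 = -1)
p(M, Z) = -3/8 + M (p(M, Z) = M - 3*1/8 = M - 3/8 = -3/8 + M)
h(C, o) = -80/9 (h(C, o) = -9 + (1*1 + (-3 - 1*(-3)))/9 = -9 + (1 + (-3 + 3))/9 = -9 + (1 + 0)/9 = -9 + (1/9)*1 = -9 + 1/9 = -80/9)
9*h(16, p(X, 0**3)) = 9*(-80/9) = -80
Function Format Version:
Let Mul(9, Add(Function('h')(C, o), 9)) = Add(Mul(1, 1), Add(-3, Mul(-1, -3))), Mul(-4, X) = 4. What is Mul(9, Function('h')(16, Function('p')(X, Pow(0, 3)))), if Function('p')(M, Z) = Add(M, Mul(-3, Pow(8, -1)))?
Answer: -80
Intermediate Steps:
X = -1 (X = Mul(Rational(-1, 4), 4) = -1)
Function('p')(M, Z) = Add(Rational(-3, 8), M) (Function('p')(M, Z) = Add(M, Mul(-3, Rational(1, 8))) = Add(M, Rational(-3, 8)) = Add(Rational(-3, 8), M))
Function('h')(C, o) = Rational(-80, 9) (Function('h')(C, o) = Add(-9, Mul(Rational(1, 9), Add(Mul(1, 1), Add(-3, Mul(-1, -3))))) = Add(-9, Mul(Rational(1, 9), Add(1, Add(-3, 3)))) = Add(-9, Mul(Rational(1, 9), Add(1, 0))) = Add(-9, Mul(Rational(1, 9), 1)) = Add(-9, Rational(1, 9)) = Rational(-80, 9))
Mul(9, Function('h')(16, Function('p')(X, Pow(0, 3)))) = Mul(9, Rational(-80, 9)) = -80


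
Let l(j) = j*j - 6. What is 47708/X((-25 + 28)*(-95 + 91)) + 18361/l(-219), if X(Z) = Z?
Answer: -190634734/47955 ≈ -3975.3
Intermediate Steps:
l(j) = -6 + j² (l(j) = j² - 6 = -6 + j²)
47708/X((-25 + 28)*(-95 + 91)) + 18361/l(-219) = 47708/(((-25 + 28)*(-95 + 91))) + 18361/(-6 + (-219)²) = 47708/((3*(-4))) + 18361/(-6 + 47961) = 47708/(-12) + 18361/47955 = 47708*(-1/12) + 18361*(1/47955) = -11927/3 + 18361/47955 = -190634734/47955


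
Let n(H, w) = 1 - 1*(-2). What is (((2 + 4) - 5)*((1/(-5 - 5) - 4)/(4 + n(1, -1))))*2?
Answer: -41/35 ≈ -1.1714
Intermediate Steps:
n(H, w) = 3 (n(H, w) = 1 + 2 = 3)
(((2 + 4) - 5)*((1/(-5 - 5) - 4)/(4 + n(1, -1))))*2 = (((2 + 4) - 5)*((1/(-5 - 5) - 4)/(4 + 3)))*2 = ((6 - 5)*((1/(-10) - 4)/7))*2 = (1*((-1/10 - 4)*(1/7)))*2 = (1*(-41/10*1/7))*2 = (1*(-41/70))*2 = -41/70*2 = -41/35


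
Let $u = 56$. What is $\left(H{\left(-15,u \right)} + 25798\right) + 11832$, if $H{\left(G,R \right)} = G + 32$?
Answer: $37647$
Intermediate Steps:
$H{\left(G,R \right)} = 32 + G$
$\left(H{\left(-15,u \right)} + 25798\right) + 11832 = \left(\left(32 - 15\right) + 25798\right) + 11832 = \left(17 + 25798\right) + 11832 = 25815 + 11832 = 37647$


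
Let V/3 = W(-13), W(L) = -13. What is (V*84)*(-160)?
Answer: 524160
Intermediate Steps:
V = -39 (V = 3*(-13) = -39)
(V*84)*(-160) = -39*84*(-160) = -3276*(-160) = 524160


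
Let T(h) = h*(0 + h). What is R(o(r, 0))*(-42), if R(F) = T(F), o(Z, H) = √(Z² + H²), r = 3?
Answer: -378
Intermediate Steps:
o(Z, H) = √(H² + Z²)
T(h) = h² (T(h) = h*h = h²)
R(F) = F²
R(o(r, 0))*(-42) = (√(0² + 3²))²*(-42) = (√(0 + 9))²*(-42) = (√9)²*(-42) = 3²*(-42) = 9*(-42) = -378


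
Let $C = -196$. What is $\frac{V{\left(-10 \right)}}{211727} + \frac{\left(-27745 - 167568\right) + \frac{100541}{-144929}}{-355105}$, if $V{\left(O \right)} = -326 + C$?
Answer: $\frac{5966410640066696}{10896532711115215} \approx 0.54755$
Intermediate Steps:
$V{\left(O \right)} = -522$ ($V{\left(O \right)} = -326 - 196 = -522$)
$\frac{V{\left(-10 \right)}}{211727} + \frac{\left(-27745 - 167568\right) + \frac{100541}{-144929}}{-355105} = - \frac{522}{211727} + \frac{\left(-27745 - 167568\right) + \frac{100541}{-144929}}{-355105} = \left(-522\right) \frac{1}{211727} + \left(-195313 + 100541 \left(- \frac{1}{144929}\right)\right) \left(- \frac{1}{355105}\right) = - \frac{522}{211727} + \left(-195313 - \frac{100541}{144929}\right) \left(- \frac{1}{355105}\right) = - \frac{522}{211727} - - \frac{28306618318}{51465012545} = - \frac{522}{211727} + \frac{28306618318}{51465012545} = \frac{5966410640066696}{10896532711115215}$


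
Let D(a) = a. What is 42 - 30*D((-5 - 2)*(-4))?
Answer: -798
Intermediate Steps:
42 - 30*D((-5 - 2)*(-4)) = 42 - 30*(-5 - 2)*(-4) = 42 - (-210)*(-4) = 42 - 30*28 = 42 - 840 = -798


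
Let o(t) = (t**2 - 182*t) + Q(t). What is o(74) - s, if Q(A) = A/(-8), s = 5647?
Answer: -54593/4 ≈ -13648.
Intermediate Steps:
Q(A) = -A/8 (Q(A) = A*(-1/8) = -A/8)
o(t) = t**2 - 1457*t/8 (o(t) = (t**2 - 182*t) - t/8 = t**2 - 1457*t/8)
o(74) - s = (1/8)*74*(-1457 + 8*74) - 1*5647 = (1/8)*74*(-1457 + 592) - 5647 = (1/8)*74*(-865) - 5647 = -32005/4 - 5647 = -54593/4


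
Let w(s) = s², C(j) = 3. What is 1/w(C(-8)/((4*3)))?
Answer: 16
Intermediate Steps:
1/w(C(-8)/((4*3))) = 1/((3/((4*3)))²) = 1/((3/12)²) = 1/((3*(1/12))²) = 1/((¼)²) = 1/(1/16) = 16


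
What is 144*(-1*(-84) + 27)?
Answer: 15984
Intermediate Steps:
144*(-1*(-84) + 27) = 144*(84 + 27) = 144*111 = 15984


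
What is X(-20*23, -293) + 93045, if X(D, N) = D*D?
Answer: 304645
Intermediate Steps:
X(D, N) = D²
X(-20*23, -293) + 93045 = (-20*23)² + 93045 = (-460)² + 93045 = 211600 + 93045 = 304645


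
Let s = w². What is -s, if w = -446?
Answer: -198916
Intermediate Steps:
s = 198916 (s = (-446)² = 198916)
-s = -1*198916 = -198916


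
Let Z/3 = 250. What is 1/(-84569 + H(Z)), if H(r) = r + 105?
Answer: -1/83714 ≈ -1.1945e-5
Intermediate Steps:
Z = 750 (Z = 3*250 = 750)
H(r) = 105 + r
1/(-84569 + H(Z)) = 1/(-84569 + (105 + 750)) = 1/(-84569 + 855) = 1/(-83714) = -1/83714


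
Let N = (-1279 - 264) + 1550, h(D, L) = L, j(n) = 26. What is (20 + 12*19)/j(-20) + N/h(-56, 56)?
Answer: 1005/104 ≈ 9.6635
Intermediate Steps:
N = 7 (N = -1543 + 1550 = 7)
(20 + 12*19)/j(-20) + N/h(-56, 56) = (20 + 12*19)/26 + 7/56 = (20 + 228)*(1/26) + 7*(1/56) = 248*(1/26) + ⅛ = 124/13 + ⅛ = 1005/104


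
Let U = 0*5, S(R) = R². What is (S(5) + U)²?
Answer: 625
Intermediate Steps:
U = 0
(S(5) + U)² = (5² + 0)² = (25 + 0)² = 25² = 625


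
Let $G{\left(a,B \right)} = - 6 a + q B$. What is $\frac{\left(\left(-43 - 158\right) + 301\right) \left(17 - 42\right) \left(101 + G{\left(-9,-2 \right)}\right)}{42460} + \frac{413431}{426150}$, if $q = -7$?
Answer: $- \frac{8124704737}{904716450} \approx -8.9804$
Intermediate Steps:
$G{\left(a,B \right)} = - 7 B - 6 a$ ($G{\left(a,B \right)} = - 6 a - 7 B = - 7 B - 6 a$)
$\frac{\left(\left(-43 - 158\right) + 301\right) \left(17 - 42\right) \left(101 + G{\left(-9,-2 \right)}\right)}{42460} + \frac{413431}{426150} = \frac{\left(\left(-43 - 158\right) + 301\right) \left(17 - 42\right) \left(101 - -68\right)}{42460} + \frac{413431}{426150} = \left(-201 + 301\right) \left(- 25 \left(101 + \left(14 + 54\right)\right)\right) \frac{1}{42460} + 413431 \cdot \frac{1}{426150} = 100 \left(- 25 \left(101 + 68\right)\right) \frac{1}{42460} + \frac{413431}{426150} = 100 \left(\left(-25\right) 169\right) \frac{1}{42460} + \frac{413431}{426150} = 100 \left(-4225\right) \frac{1}{42460} + \frac{413431}{426150} = \left(-422500\right) \frac{1}{42460} + \frac{413431}{426150} = - \frac{21125}{2123} + \frac{413431}{426150} = - \frac{8124704737}{904716450}$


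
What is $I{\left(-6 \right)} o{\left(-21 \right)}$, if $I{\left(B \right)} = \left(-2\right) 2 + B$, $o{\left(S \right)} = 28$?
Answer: $-280$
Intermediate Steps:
$I{\left(B \right)} = -4 + B$
$I{\left(-6 \right)} o{\left(-21 \right)} = \left(-4 - 6\right) 28 = \left(-10\right) 28 = -280$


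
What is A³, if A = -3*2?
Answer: -216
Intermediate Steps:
A = -6
A³ = (-6)³ = -216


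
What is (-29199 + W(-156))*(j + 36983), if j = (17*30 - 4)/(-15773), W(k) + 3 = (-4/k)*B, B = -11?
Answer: -664350800175817/615147 ≈ -1.0800e+9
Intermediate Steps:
W(k) = -3 + 44/k (W(k) = -3 - 4/k*(-11) = -3 + 44/k)
j = -506/15773 (j = (510 - 4)*(-1/15773) = 506*(-1/15773) = -506/15773 ≈ -0.032080)
(-29199 + W(-156))*(j + 36983) = (-29199 + (-3 + 44/(-156)))*(-506/15773 + 36983) = (-29199 + (-3 + 44*(-1/156)))*(583332353/15773) = (-29199 + (-3 - 11/39))*(583332353/15773) = (-29199 - 128/39)*(583332353/15773) = -1138889/39*583332353/15773 = -664350800175817/615147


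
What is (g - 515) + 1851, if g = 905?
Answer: 2241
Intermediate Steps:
(g - 515) + 1851 = (905 - 515) + 1851 = 390 + 1851 = 2241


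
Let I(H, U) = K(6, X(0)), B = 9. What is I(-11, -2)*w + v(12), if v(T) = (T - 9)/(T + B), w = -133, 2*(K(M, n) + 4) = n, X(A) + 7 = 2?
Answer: 12105/14 ≈ 864.64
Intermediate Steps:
X(A) = -5 (X(A) = -7 + 2 = -5)
K(M, n) = -4 + n/2
I(H, U) = -13/2 (I(H, U) = -4 + (½)*(-5) = -4 - 5/2 = -13/2)
v(T) = (-9 + T)/(9 + T) (v(T) = (T - 9)/(T + 9) = (-9 + T)/(9 + T))
I(-11, -2)*w + v(12) = -13/2*(-133) + (-9 + 12)/(9 + 12) = 1729/2 + 3/21 = 1729/2 + (1/21)*3 = 1729/2 + ⅐ = 12105/14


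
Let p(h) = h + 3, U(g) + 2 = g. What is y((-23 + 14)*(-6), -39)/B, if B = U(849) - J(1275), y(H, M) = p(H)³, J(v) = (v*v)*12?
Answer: -185193/19506653 ≈ -0.0094938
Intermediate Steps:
U(g) = -2 + g
J(v) = 12*v² (J(v) = v²*12 = 12*v²)
p(h) = 3 + h
y(H, M) = (3 + H)³
B = -19506653 (B = (-2 + 849) - 12*1275² = 847 - 12*1625625 = 847 - 1*19507500 = 847 - 19507500 = -19506653)
y((-23 + 14)*(-6), -39)/B = (3 + (-23 + 14)*(-6))³/(-19506653) = (3 - 9*(-6))³*(-1/19506653) = (3 + 54)³*(-1/19506653) = 57³*(-1/19506653) = 185193*(-1/19506653) = -185193/19506653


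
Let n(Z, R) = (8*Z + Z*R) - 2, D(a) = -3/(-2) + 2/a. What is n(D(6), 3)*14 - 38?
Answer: 649/3 ≈ 216.33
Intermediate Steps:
D(a) = 3/2 + 2/a (D(a) = -3*(-½) + 2/a = 3/2 + 2/a)
n(Z, R) = -2 + 8*Z + R*Z (n(Z, R) = (8*Z + R*Z) - 2 = -2 + 8*Z + R*Z)
n(D(6), 3)*14 - 38 = (-2 + 8*(3/2 + 2/6) + 3*(3/2 + 2/6))*14 - 38 = (-2 + 8*(3/2 + 2*(⅙)) + 3*(3/2 + 2*(⅙)))*14 - 38 = (-2 + 8*(3/2 + ⅓) + 3*(3/2 + ⅓))*14 - 38 = (-2 + 8*(11/6) + 3*(11/6))*14 - 38 = (-2 + 44/3 + 11/2)*14 - 38 = (109/6)*14 - 38 = 763/3 - 38 = 649/3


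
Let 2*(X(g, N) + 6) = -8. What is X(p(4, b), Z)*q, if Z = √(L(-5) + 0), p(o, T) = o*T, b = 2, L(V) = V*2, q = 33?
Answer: -330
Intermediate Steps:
L(V) = 2*V
p(o, T) = T*o
Z = I*√10 (Z = √(2*(-5) + 0) = √(-10 + 0) = √(-10) = I*√10 ≈ 3.1623*I)
X(g, N) = -10 (X(g, N) = -6 + (½)*(-8) = -6 - 4 = -10)
X(p(4, b), Z)*q = -10*33 = -330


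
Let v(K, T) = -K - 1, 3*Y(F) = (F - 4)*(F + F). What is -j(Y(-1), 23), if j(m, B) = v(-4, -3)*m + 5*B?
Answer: -125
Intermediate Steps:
Y(F) = 2*F*(-4 + F)/3 (Y(F) = ((F - 4)*(F + F))/3 = ((-4 + F)*(2*F))/3 = (2*F*(-4 + F))/3 = 2*F*(-4 + F)/3)
v(K, T) = -1 - K
j(m, B) = 3*m + 5*B (j(m, B) = (-1 - 1*(-4))*m + 5*B = (-1 + 4)*m + 5*B = 3*m + 5*B)
-j(Y(-1), 23) = -(3*((⅔)*(-1)*(-4 - 1)) + 5*23) = -(3*((⅔)*(-1)*(-5)) + 115) = -(3*(10/3) + 115) = -(10 + 115) = -1*125 = -125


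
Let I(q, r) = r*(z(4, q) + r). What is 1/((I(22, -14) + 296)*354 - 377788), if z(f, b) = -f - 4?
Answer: -1/163972 ≈ -6.0986e-6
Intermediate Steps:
z(f, b) = -4 - f
I(q, r) = r*(-8 + r) (I(q, r) = r*((-4 - 1*4) + r) = r*((-4 - 4) + r) = r*(-8 + r))
1/((I(22, -14) + 296)*354 - 377788) = 1/((-14*(-8 - 14) + 296)*354 - 377788) = 1/((-14*(-22) + 296)*354 - 377788) = 1/((308 + 296)*354 - 377788) = 1/(604*354 - 377788) = 1/(213816 - 377788) = 1/(-163972) = -1/163972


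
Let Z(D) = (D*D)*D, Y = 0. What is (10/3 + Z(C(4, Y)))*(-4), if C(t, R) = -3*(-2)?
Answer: -2632/3 ≈ -877.33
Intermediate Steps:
C(t, R) = 6
Z(D) = D³ (Z(D) = D²*D = D³)
(10/3 + Z(C(4, Y)))*(-4) = (10/3 + 6³)*(-4) = (10*(⅓) + 216)*(-4) = (10/3 + 216)*(-4) = (658/3)*(-4) = -2632/3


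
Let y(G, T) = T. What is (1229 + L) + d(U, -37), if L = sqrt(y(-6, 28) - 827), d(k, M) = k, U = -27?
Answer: 1202 + I*sqrt(799) ≈ 1202.0 + 28.267*I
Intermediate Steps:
L = I*sqrt(799) (L = sqrt(28 - 827) = sqrt(-799) = I*sqrt(799) ≈ 28.267*I)
(1229 + L) + d(U, -37) = (1229 + I*sqrt(799)) - 27 = 1202 + I*sqrt(799)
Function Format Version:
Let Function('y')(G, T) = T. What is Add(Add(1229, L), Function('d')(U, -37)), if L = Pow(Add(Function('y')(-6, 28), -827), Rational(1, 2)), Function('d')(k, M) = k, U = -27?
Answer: Add(1202, Mul(I, Pow(799, Rational(1, 2)))) ≈ Add(1202.0, Mul(28.267, I))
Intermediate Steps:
L = Mul(I, Pow(799, Rational(1, 2))) (L = Pow(Add(28, -827), Rational(1, 2)) = Pow(-799, Rational(1, 2)) = Mul(I, Pow(799, Rational(1, 2))) ≈ Mul(28.267, I))
Add(Add(1229, L), Function('d')(U, -37)) = Add(Add(1229, Mul(I, Pow(799, Rational(1, 2)))), -27) = Add(1202, Mul(I, Pow(799, Rational(1, 2))))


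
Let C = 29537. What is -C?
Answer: -29537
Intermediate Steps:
-C = -1*29537 = -29537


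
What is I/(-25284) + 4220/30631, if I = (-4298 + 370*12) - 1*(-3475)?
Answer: -4093847/774474204 ≈ -0.0052860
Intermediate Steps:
I = 3617 (I = (-4298 + 4440) + 3475 = 142 + 3475 = 3617)
I/(-25284) + 4220/30631 = 3617/(-25284) + 4220/30631 = 3617*(-1/25284) + 4220*(1/30631) = -3617/25284 + 4220/30631 = -4093847/774474204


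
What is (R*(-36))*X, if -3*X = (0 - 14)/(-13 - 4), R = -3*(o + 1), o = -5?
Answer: 2016/17 ≈ 118.59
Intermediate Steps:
R = 12 (R = -3*(-5 + 1) = -3*(-4) = 12)
X = -14/51 (X = -(0 - 14)/(3*(-13 - 4)) = -(-14)/(3*(-17)) = -(-14)*(-1)/(3*17) = -⅓*14/17 = -14/51 ≈ -0.27451)
(R*(-36))*X = (12*(-36))*(-14/51) = -432*(-14/51) = 2016/17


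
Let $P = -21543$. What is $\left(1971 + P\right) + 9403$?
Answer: $-10169$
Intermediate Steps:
$\left(1971 + P\right) + 9403 = \left(1971 - 21543\right) + 9403 = -19572 + 9403 = -10169$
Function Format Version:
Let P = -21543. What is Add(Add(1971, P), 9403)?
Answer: -10169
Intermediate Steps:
Add(Add(1971, P), 9403) = Add(Add(1971, -21543), 9403) = Add(-19572, 9403) = -10169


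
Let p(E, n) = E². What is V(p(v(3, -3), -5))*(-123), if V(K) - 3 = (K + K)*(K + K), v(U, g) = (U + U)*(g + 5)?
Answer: -10202481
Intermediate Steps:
v(U, g) = 2*U*(5 + g) (v(U, g) = (2*U)*(5 + g) = 2*U*(5 + g))
V(K) = 3 + 4*K² (V(K) = 3 + (K + K)*(K + K) = 3 + (2*K)*(2*K) = 3 + 4*K²)
V(p(v(3, -3), -5))*(-123) = (3 + 4*((2*3*(5 - 3))²)²)*(-123) = (3 + 4*((2*3*2)²)²)*(-123) = (3 + 4*(12²)²)*(-123) = (3 + 4*144²)*(-123) = (3 + 4*20736)*(-123) = (3 + 82944)*(-123) = 82947*(-123) = -10202481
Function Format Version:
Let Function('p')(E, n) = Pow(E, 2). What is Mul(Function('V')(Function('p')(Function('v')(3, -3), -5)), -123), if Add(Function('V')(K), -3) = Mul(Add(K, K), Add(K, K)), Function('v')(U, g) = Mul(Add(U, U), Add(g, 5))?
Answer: -10202481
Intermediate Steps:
Function('v')(U, g) = Mul(2, U, Add(5, g)) (Function('v')(U, g) = Mul(Mul(2, U), Add(5, g)) = Mul(2, U, Add(5, g)))
Function('V')(K) = Add(3, Mul(4, Pow(K, 2))) (Function('V')(K) = Add(3, Mul(Add(K, K), Add(K, K))) = Add(3, Mul(Mul(2, K), Mul(2, K))) = Add(3, Mul(4, Pow(K, 2))))
Mul(Function('V')(Function('p')(Function('v')(3, -3), -5)), -123) = Mul(Add(3, Mul(4, Pow(Pow(Mul(2, 3, Add(5, -3)), 2), 2))), -123) = Mul(Add(3, Mul(4, Pow(Pow(Mul(2, 3, 2), 2), 2))), -123) = Mul(Add(3, Mul(4, Pow(Pow(12, 2), 2))), -123) = Mul(Add(3, Mul(4, Pow(144, 2))), -123) = Mul(Add(3, Mul(4, 20736)), -123) = Mul(Add(3, 82944), -123) = Mul(82947, -123) = -10202481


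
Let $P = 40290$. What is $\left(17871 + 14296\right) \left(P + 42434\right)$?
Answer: $2660982908$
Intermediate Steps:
$\left(17871 + 14296\right) \left(P + 42434\right) = \left(17871 + 14296\right) \left(40290 + 42434\right) = 32167 \cdot 82724 = 2660982908$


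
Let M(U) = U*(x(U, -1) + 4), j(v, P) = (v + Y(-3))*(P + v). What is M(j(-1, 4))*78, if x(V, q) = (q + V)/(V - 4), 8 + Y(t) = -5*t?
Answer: 51246/7 ≈ 7320.9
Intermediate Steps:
Y(t) = -8 - 5*t
x(V, q) = (V + q)/(-4 + V)
j(v, P) = (7 + v)*(P + v) (j(v, P) = (v + (-8 - 5*(-3)))*(P + v) = (v + (-8 + 15))*(P + v) = (v + 7)*(P + v) = (7 + v)*(P + v))
M(U) = U*(4 + (-1 + U)/(-4 + U)) (M(U) = U*((U - 1)/(-4 + U) + 4) = U*((-1 + U)/(-4 + U) + 4) = U*(4 + (-1 + U)/(-4 + U)))
M(j(-1, 4))*78 = (((-1)² + 7*4 + 7*(-1) + 4*(-1))*(-17 + 5*((-1)² + 7*4 + 7*(-1) + 4*(-1)))/(-4 + ((-1)² + 7*4 + 7*(-1) + 4*(-1))))*78 = ((1 + 28 - 7 - 4)*(-17 + 5*(1 + 28 - 7 - 4))/(-4 + (1 + 28 - 7 - 4)))*78 = (18*(-17 + 5*18)/(-4 + 18))*78 = (18*(-17 + 90)/14)*78 = (18*(1/14)*73)*78 = (657/7)*78 = 51246/7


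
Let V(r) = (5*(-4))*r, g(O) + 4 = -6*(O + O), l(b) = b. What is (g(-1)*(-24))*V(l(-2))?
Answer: -7680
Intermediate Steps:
g(O) = -4 - 12*O (g(O) = -4 - 6*(O + O) = -4 - 12*O)
V(r) = -20*r
(g(-1)*(-24))*V(l(-2)) = ((-4 - 12*(-1))*(-24))*(-20*(-2)) = ((-4 + 12)*(-24))*40 = (8*(-24))*40 = -192*40 = -7680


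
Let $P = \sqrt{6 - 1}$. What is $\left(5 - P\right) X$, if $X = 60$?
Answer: $300 - 60 \sqrt{5} \approx 165.84$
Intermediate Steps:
$P = \sqrt{5} \approx 2.2361$
$\left(5 - P\right) X = \left(5 - \sqrt{5}\right) 60 = 300 - 60 \sqrt{5}$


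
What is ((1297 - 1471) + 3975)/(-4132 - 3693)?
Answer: -3801/7825 ≈ -0.48575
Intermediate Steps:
((1297 - 1471) + 3975)/(-4132 - 3693) = (-174 + 3975)/(-7825) = 3801*(-1/7825) = -3801/7825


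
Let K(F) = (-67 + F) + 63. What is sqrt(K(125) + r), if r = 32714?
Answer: sqrt(32835) ≈ 181.20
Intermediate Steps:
K(F) = -4 + F
sqrt(K(125) + r) = sqrt((-4 + 125) + 32714) = sqrt(121 + 32714) = sqrt(32835)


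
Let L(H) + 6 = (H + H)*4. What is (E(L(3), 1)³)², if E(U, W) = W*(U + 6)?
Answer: 191102976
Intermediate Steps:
L(H) = -6 + 8*H (L(H) = -6 + (H + H)*4 = -6 + (2*H)*4 = -6 + 8*H)
E(U, W) = W*(6 + U)
(E(L(3), 1)³)² = ((1*(6 + (-6 + 8*3)))³)² = ((1*(6 + (-6 + 24)))³)² = ((1*(6 + 18))³)² = ((1*24)³)² = (24³)² = 13824² = 191102976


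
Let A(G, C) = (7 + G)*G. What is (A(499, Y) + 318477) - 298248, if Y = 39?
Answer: 272723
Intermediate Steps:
A(G, C) = G*(7 + G)
(A(499, Y) + 318477) - 298248 = (499*(7 + 499) + 318477) - 298248 = (499*506 + 318477) - 298248 = (252494 + 318477) - 298248 = 570971 - 298248 = 272723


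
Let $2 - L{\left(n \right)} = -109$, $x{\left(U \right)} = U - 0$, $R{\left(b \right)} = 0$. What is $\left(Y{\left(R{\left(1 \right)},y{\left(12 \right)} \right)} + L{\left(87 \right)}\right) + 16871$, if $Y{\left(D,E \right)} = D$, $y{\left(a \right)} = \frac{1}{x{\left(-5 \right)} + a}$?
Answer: $16982$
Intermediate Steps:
$x{\left(U \right)} = U$ ($x{\left(U \right)} = U + 0 = U$)
$L{\left(n \right)} = 111$ ($L{\left(n \right)} = 2 - -109 = 2 + 109 = 111$)
$y{\left(a \right)} = \frac{1}{-5 + a}$
$\left(Y{\left(R{\left(1 \right)},y{\left(12 \right)} \right)} + L{\left(87 \right)}\right) + 16871 = \left(0 + 111\right) + 16871 = 111 + 16871 = 16982$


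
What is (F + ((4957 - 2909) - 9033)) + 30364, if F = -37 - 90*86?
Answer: 15602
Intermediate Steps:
F = -7777 (F = -37 - 7740 = -7777)
(F + ((4957 - 2909) - 9033)) + 30364 = (-7777 + ((4957 - 2909) - 9033)) + 30364 = (-7777 + (2048 - 9033)) + 30364 = (-7777 - 6985) + 30364 = -14762 + 30364 = 15602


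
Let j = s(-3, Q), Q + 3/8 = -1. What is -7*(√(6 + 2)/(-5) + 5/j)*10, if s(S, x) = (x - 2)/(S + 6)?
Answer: 2800/9 + 28*√2 ≈ 350.71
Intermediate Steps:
Q = -11/8 (Q = -3/8 - 1 = -11/8 ≈ -1.3750)
s(S, x) = (-2 + x)/(6 + S)
j = -9/8 (j = (-2 - 11/8)/(6 - 3) = -27/8/3 = (⅓)*(-27/8) = -9/8 ≈ -1.1250)
-7*(√(6 + 2)/(-5) + 5/j)*10 = -7*(√(6 + 2)/(-5) + 5/(-9/8))*10 = -7*(√8*(-⅕) + 5*(-8/9))*10 = -7*((2*√2)*(-⅕) - 40/9)*10 = -7*(-2*√2/5 - 40/9)*10 = -7*(-40/9 - 2*√2/5)*10 = (280/9 + 14*√2/5)*10 = 2800/9 + 28*√2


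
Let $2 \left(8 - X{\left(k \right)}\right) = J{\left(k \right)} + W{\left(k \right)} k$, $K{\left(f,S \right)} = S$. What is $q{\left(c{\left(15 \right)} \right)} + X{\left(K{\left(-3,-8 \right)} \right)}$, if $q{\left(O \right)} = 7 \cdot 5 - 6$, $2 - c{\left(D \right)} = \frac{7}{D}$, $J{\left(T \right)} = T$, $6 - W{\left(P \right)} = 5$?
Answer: $45$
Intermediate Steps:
$W{\left(P \right)} = 1$ ($W{\left(P \right)} = 6 - 5 = 1$)
$c{\left(D \right)} = 2 - \frac{7}{D}$
$X{\left(k \right)} = 8 - k$ ($X{\left(k \right)} = 8 - \frac{k + 1 k}{2} = 8 - \frac{k + k}{2} = 8 - \frac{2 k}{2} = 8 - k$)
$q{\left(O \right)} = 29$ ($q{\left(O \right)} = 35 - 6 = 29$)
$q{\left(c{\left(15 \right)} \right)} + X{\left(K{\left(-3,-8 \right)} \right)} = 29 + \left(8 - -8\right) = 29 + \left(8 + 8\right) = 29 + 16 = 45$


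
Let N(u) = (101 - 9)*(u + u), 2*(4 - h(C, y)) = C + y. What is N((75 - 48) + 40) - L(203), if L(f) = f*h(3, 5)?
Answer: 12328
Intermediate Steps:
h(C, y) = 4 - C/2 - y/2 (h(C, y) = 4 - (C + y)/2 = 4 + (-C/2 - y/2) = 4 - C/2 - y/2)
N(u) = 184*u (N(u) = 92*(2*u) = 184*u)
L(f) = 0 (L(f) = f*(4 - 1/2*3 - 1/2*5) = f*(4 - 3/2 - 5/2) = f*0 = 0)
N((75 - 48) + 40) - L(203) = 184*((75 - 48) + 40) - 1*0 = 184*(27 + 40) + 0 = 184*67 + 0 = 12328 + 0 = 12328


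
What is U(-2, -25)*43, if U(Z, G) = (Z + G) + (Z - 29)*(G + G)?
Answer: 65489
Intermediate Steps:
U(Z, G) = G + Z + 2*G*(-29 + Z) (U(Z, G) = (G + Z) + (-29 + Z)*(2*G) = (G + Z) + 2*G*(-29 + Z) = G + Z + 2*G*(-29 + Z))
U(-2, -25)*43 = (-2 - 57*(-25) + 2*(-25)*(-2))*43 = (-2 + 1425 + 100)*43 = 1523*43 = 65489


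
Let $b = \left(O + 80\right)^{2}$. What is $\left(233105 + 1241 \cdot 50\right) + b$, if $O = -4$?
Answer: $300931$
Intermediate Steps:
$b = 5776$ ($b = \left(-4 + 80\right)^{2} = 76^{2} = 5776$)
$\left(233105 + 1241 \cdot 50\right) + b = \left(233105 + 1241 \cdot 50\right) + 5776 = \left(233105 + 62050\right) + 5776 = 295155 + 5776 = 300931$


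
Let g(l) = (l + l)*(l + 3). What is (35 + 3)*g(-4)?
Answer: 304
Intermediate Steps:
g(l) = 2*l*(3 + l) (g(l) = (2*l)*(3 + l) = 2*l*(3 + l))
(35 + 3)*g(-4) = (35 + 3)*(2*(-4)*(3 - 4)) = 38*(2*(-4)*(-1)) = 38*8 = 304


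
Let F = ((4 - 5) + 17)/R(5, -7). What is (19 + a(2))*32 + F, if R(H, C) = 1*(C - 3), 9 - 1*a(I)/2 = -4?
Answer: 7192/5 ≈ 1438.4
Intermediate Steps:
a(I) = 26 (a(I) = 18 - 2*(-4) = 18 + 8 = 26)
R(H, C) = -3 + C (R(H, C) = 1*(-3 + C) = -3 + C)
F = -8/5 (F = ((4 - 5) + 17)/(-3 - 7) = (-1 + 17)/(-10) = 16*(-1/10) = -8/5 ≈ -1.6000)
(19 + a(2))*32 + F = (19 + 26)*32 - 8/5 = 45*32 - 8/5 = 1440 - 8/5 = 7192/5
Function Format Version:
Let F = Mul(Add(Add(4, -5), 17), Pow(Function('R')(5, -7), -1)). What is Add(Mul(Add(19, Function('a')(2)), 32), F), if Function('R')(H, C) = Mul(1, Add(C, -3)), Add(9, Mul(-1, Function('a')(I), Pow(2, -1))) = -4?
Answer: Rational(7192, 5) ≈ 1438.4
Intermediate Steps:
Function('a')(I) = 26 (Function('a')(I) = Add(18, Mul(-2, -4)) = Add(18, 8) = 26)
Function('R')(H, C) = Add(-3, C) (Function('R')(H, C) = Mul(1, Add(-3, C)) = Add(-3, C))
F = Rational(-8, 5) (F = Mul(Add(Add(4, -5), 17), Pow(Add(-3, -7), -1)) = Mul(Add(-1, 17), Pow(-10, -1)) = Mul(16, Rational(-1, 10)) = Rational(-8, 5) ≈ -1.6000)
Add(Mul(Add(19, Function('a')(2)), 32), F) = Add(Mul(Add(19, 26), 32), Rational(-8, 5)) = Add(Mul(45, 32), Rational(-8, 5)) = Add(1440, Rational(-8, 5)) = Rational(7192, 5)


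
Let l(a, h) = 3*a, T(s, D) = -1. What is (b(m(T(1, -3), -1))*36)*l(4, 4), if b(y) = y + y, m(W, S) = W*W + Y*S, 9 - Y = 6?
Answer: -1728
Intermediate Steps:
Y = 3 (Y = 9 - 1*6 = 9 - 6 = 3)
m(W, S) = W² + 3*S (m(W, S) = W*W + 3*S = W² + 3*S)
b(y) = 2*y
(b(m(T(1, -3), -1))*36)*l(4, 4) = ((2*((-1)² + 3*(-1)))*36)*(3*4) = ((2*(1 - 3))*36)*12 = ((2*(-2))*36)*12 = -4*36*12 = -144*12 = -1728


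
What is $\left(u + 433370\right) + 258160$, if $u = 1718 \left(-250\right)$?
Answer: $262030$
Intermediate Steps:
$u = -429500$
$\left(u + 433370\right) + 258160 = \left(-429500 + 433370\right) + 258160 = 3870 + 258160 = 262030$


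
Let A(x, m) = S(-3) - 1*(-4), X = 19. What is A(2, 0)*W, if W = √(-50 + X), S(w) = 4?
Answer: 8*I*√31 ≈ 44.542*I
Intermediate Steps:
A(x, m) = 8 (A(x, m) = 4 - 1*(-4) = 4 + 4 = 8)
W = I*√31 (W = √(-50 + 19) = √(-31) = I*√31 ≈ 5.5678*I)
A(2, 0)*W = 8*(I*√31) = 8*I*√31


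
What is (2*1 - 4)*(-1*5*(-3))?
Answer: -30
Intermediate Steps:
(2*1 - 4)*(-1*5*(-3)) = (2 - 4)*(-5*(-3)) = -2*15 = -30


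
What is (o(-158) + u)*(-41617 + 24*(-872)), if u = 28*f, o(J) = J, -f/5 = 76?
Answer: 675360910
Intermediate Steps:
f = -380 (f = -5*76 = -380)
u = -10640 (u = 28*(-380) = -10640)
(o(-158) + u)*(-41617 + 24*(-872)) = (-158 - 10640)*(-41617 + 24*(-872)) = -10798*(-41617 - 20928) = -10798*(-62545) = 675360910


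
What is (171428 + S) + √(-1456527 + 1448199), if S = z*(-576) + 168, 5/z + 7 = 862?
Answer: 3260260/19 + 2*I*√2082 ≈ 1.7159e+5 + 91.258*I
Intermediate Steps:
z = 1/171 (z = 5/(-7 + 862) = 5/855 = 5*(1/855) = 1/171 ≈ 0.0058480)
S = 3128/19 (S = (1/171)*(-576) + 168 = -64/19 + 168 = 3128/19 ≈ 164.63)
(171428 + S) + √(-1456527 + 1448199) = (171428 + 3128/19) + √(-1456527 + 1448199) = 3260260/19 + √(-8328) = 3260260/19 + 2*I*√2082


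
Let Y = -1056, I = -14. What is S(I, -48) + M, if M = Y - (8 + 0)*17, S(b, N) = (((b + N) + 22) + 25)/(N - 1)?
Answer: -58393/49 ≈ -1191.7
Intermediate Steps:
S(b, N) = (47 + N + b)/(-1 + N) (S(b, N) = (((N + b) + 22) + 25)/(-1 + N) = ((22 + N + b) + 25)/(-1 + N) = (47 + N + b)/(-1 + N))
M = -1192 (M = -1056 - (8 + 0)*17 = -1056 - 8*17 = -1056 - 1*136 = -1056 - 136 = -1192)
S(I, -48) + M = (47 - 48 - 14)/(-1 - 48) - 1192 = -15/(-49) - 1192 = -1/49*(-15) - 1192 = 15/49 - 1192 = -58393/49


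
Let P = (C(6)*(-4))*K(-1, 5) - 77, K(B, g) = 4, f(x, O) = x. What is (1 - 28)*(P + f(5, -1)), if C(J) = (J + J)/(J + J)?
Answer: 2376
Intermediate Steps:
C(J) = 1 (C(J) = (2*J)/((2*J)) = (2*J)*(1/(2*J)) = 1)
P = -93 (P = (1*(-4))*4 - 77 = -4*4 - 77 = -16 - 77 = -93)
(1 - 28)*(P + f(5, -1)) = (1 - 28)*(-93 + 5) = -27*(-88) = 2376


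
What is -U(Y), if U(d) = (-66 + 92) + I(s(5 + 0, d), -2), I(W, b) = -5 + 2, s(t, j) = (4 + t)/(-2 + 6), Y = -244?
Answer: -23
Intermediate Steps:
s(t, j) = 1 + t/4 (s(t, j) = (4 + t)/4 = (4 + t)*(1/4) = 1 + t/4)
I(W, b) = -3
U(d) = 23 (U(d) = (-66 + 92) - 3 = 26 - 3 = 23)
-U(Y) = -1*23 = -23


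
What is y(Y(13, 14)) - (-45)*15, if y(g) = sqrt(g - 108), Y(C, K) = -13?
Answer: 675 + 11*I ≈ 675.0 + 11.0*I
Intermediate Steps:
y(g) = sqrt(-108 + g)
y(Y(13, 14)) - (-45)*15 = sqrt(-108 - 13) - (-45)*15 = sqrt(-121) - 1*(-675) = 11*I + 675 = 675 + 11*I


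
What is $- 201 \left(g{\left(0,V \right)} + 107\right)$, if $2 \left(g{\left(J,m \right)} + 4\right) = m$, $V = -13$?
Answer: $- \frac{38793}{2} \approx -19397.0$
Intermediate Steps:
$g{\left(J,m \right)} = -4 + \frac{m}{2}$
$- 201 \left(g{\left(0,V \right)} + 107\right) = - 201 \left(\left(-4 + \frac{1}{2} \left(-13\right)\right) + 107\right) = - 201 \left(\left(-4 - \frac{13}{2}\right) + 107\right) = - 201 \left(- \frac{21}{2} + 107\right) = \left(-201\right) \frac{193}{2} = - \frac{38793}{2}$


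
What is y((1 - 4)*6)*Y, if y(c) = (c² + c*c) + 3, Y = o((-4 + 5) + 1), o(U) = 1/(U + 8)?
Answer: 651/10 ≈ 65.100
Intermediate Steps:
o(U) = 1/(8 + U)
Y = ⅒ (Y = 1/(8 + ((-4 + 5) + 1)) = 1/(8 + (1 + 1)) = 1/(8 + 2) = 1/10 = ⅒ ≈ 0.10000)
y(c) = 3 + 2*c² (y(c) = (c² + c²) + 3 = 2*c² + 3 = 3 + 2*c²)
y((1 - 4)*6)*Y = (3 + 2*((1 - 4)*6)²)*(⅒) = (3 + 2*(-3*6)²)*(⅒) = (3 + 2*(-18)²)*(⅒) = (3 + 2*324)*(⅒) = (3 + 648)*(⅒) = 651*(⅒) = 651/10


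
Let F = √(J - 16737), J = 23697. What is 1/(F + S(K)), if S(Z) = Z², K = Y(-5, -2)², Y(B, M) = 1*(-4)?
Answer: 16/3661 - √435/14644 ≈ 0.0029461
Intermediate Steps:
Y(B, M) = -4
F = 4*√435 (F = √(23697 - 16737) = √6960 = 4*√435 ≈ 83.427)
K = 16 (K = (-4)² = 16)
1/(F + S(K)) = 1/(4*√435 + 16²) = 1/(4*√435 + 256) = 1/(256 + 4*√435)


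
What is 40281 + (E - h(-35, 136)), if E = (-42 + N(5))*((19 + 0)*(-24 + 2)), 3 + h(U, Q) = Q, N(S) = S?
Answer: 55614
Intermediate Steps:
h(U, Q) = -3 + Q
E = 15466 (E = (-42 + 5)*((19 + 0)*(-24 + 2)) = -703*(-22) = -37*(-418) = 15466)
40281 + (E - h(-35, 136)) = 40281 + (15466 - (-3 + 136)) = 40281 + (15466 - 1*133) = 40281 + (15466 - 133) = 40281 + 15333 = 55614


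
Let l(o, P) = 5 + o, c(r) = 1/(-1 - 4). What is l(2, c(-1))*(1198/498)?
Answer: 4193/249 ≈ 16.839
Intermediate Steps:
c(r) = -⅕ (c(r) = 1/(-5) = -⅕)
l(2, c(-1))*(1198/498) = (5 + 2)*(1198/498) = 7*(1198*(1/498)) = 7*(599/249) = 4193/249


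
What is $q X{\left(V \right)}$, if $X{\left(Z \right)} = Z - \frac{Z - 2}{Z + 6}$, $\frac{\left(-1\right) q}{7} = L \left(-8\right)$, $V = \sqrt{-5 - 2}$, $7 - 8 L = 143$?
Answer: $- \frac{4760}{43} - \frac{33320 i \sqrt{7}}{43} \approx -110.7 - 2050.1 i$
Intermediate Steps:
$L = -17$ ($L = \frac{7}{8} - \frac{143}{8} = -17$)
$V = i \sqrt{7}$ ($V = \sqrt{-7} = i \sqrt{7} \approx 2.6458 i$)
$q = -952$ ($q = - 7 \left(\left(-17\right) \left(-8\right)\right) = \left(-7\right) 136 = -952$)
$X{\left(Z \right)} = Z - \frac{-2 + Z}{6 + Z}$
$q X{\left(V \right)} = - 952 \frac{2 + \left(i \sqrt{7}\right)^{2} + 5 i \sqrt{7}}{6 + i \sqrt{7}} = - 952 \frac{2 - 7 + 5 i \sqrt{7}}{6 + i \sqrt{7}} = - 952 \frac{-5 + 5 i \sqrt{7}}{6 + i \sqrt{7}} = - \frac{952 \left(-5 + 5 i \sqrt{7}\right)}{6 + i \sqrt{7}}$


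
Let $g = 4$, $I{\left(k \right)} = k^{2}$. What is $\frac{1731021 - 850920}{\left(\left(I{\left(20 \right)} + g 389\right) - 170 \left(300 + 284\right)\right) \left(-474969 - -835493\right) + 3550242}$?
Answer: $- \frac{880101}{35084087534} \approx -2.5085 \cdot 10^{-5}$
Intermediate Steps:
$\frac{1731021 - 850920}{\left(\left(I{\left(20 \right)} + g 389\right) - 170 \left(300 + 284\right)\right) \left(-474969 - -835493\right) + 3550242} = \frac{1731021 - 850920}{\left(\left(20^{2} + 4 \cdot 389\right) - 170 \left(300 + 284\right)\right) \left(-474969 - -835493\right) + 3550242} = \frac{880101}{\left(\left(400 + 1556\right) - 99280\right) \left(-474969 + 835493\right) + 3550242} = \frac{880101}{\left(1956 - 99280\right) 360524 + 3550242} = \frac{880101}{\left(-97324\right) 360524 + 3550242} = \frac{880101}{-35087637776 + 3550242} = \frac{880101}{-35084087534} = 880101 \left(- \frac{1}{35084087534}\right) = - \frac{880101}{35084087534}$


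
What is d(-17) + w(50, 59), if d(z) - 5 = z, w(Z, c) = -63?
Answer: -75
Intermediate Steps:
d(z) = 5 + z
d(-17) + w(50, 59) = (5 - 17) - 63 = -12 - 63 = -75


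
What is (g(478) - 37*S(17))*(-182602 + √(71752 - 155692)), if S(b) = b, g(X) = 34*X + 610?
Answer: -2964178266 + 32466*I*√20985 ≈ -2.9642e+9 + 4.7031e+6*I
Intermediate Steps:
g(X) = 610 + 34*X
(g(478) - 37*S(17))*(-182602 + √(71752 - 155692)) = ((610 + 34*478) - 37*17)*(-182602 + √(71752 - 155692)) = ((610 + 16252) - 629)*(-182602 + √(-83940)) = (16862 - 629)*(-182602 + 2*I*√20985) = 16233*(-182602 + 2*I*√20985) = -2964178266 + 32466*I*√20985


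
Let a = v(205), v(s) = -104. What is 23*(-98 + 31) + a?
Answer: -1645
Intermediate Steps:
a = -104
23*(-98 + 31) + a = 23*(-98 + 31) - 104 = 23*(-67) - 104 = -1541 - 104 = -1645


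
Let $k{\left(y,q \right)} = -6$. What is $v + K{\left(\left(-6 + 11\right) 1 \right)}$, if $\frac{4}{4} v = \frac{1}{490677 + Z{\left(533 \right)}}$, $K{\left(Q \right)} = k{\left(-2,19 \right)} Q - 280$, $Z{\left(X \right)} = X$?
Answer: $- \frac{152275099}{491210} \approx -310.0$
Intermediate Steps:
$K{\left(Q \right)} = -280 - 6 Q$ ($K{\left(Q \right)} = - 6 Q - 280 = -280 - 6 Q$)
$v = \frac{1}{491210}$ ($v = \frac{1}{490677 + 533} = \frac{1}{491210} \approx 2.0358 \cdot 10^{-6}$)
$v + K{\left(\left(-6 + 11\right) 1 \right)} = \frac{1}{491210} - \left(280 + 6 \left(-6 + 11\right) 1\right) = \frac{1}{491210} - \left(280 + 6 \cdot 5 \cdot 1\right) = \frac{1}{491210} - 310 = - \frac{152275099}{491210}$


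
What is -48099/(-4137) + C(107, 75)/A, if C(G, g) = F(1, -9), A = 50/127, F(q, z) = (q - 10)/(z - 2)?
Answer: 10394347/758450 ≈ 13.705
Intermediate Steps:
F(q, z) = (-10 + q)/(-2 + z)
A = 50/127 (A = 50*(1/127) = 50/127 ≈ 0.39370)
C(G, g) = 9/11 (C(G, g) = (-10 + 1)/(-2 - 9) = -9/(-11) = -1/11*(-9) = 9/11)
-48099/(-4137) + C(107, 75)/A = -48099/(-4137) + 9/(11*(50/127)) = -48099*(-1/4137) + (9/11)*(127/50) = 16033/1379 + 1143/550 = 10394347/758450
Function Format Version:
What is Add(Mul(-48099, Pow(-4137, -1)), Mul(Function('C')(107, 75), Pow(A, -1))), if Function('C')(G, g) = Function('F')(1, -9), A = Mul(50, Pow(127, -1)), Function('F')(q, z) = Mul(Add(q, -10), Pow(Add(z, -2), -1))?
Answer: Rational(10394347, 758450) ≈ 13.705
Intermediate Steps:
Function('F')(q, z) = Mul(Pow(Add(-2, z), -1), Add(-10, q)) (Function('F')(q, z) = Mul(Add(-10, q), Pow(Add(-2, z), -1)) = Mul(Pow(Add(-2, z), -1), Add(-10, q)))
A = Rational(50, 127) (A = Mul(50, Rational(1, 127)) = Rational(50, 127) ≈ 0.39370)
Function('C')(G, g) = Rational(9, 11) (Function('C')(G, g) = Mul(Pow(Add(-2, -9), -1), Add(-10, 1)) = Mul(Pow(-11, -1), -9) = Mul(Rational(-1, 11), -9) = Rational(9, 11))
Add(Mul(-48099, Pow(-4137, -1)), Mul(Function('C')(107, 75), Pow(A, -1))) = Add(Mul(-48099, Pow(-4137, -1)), Mul(Rational(9, 11), Pow(Rational(50, 127), -1))) = Add(Mul(-48099, Rational(-1, 4137)), Mul(Rational(9, 11), Rational(127, 50))) = Add(Rational(16033, 1379), Rational(1143, 550)) = Rational(10394347, 758450)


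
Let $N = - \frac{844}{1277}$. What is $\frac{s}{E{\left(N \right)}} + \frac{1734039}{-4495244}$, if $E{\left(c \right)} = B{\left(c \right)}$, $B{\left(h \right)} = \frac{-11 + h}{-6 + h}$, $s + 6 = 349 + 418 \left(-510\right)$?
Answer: $- \frac{8138177448496117}{66938678404} \approx -1.2158 \cdot 10^{5}$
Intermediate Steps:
$N = - \frac{844}{1277}$ ($N = \left(-844\right) \frac{1}{1277} = - \frac{844}{1277} \approx -0.66092$)
$s = -212837$ ($s = -6 + \left(349 + 418 \left(-510\right)\right) = -6 + \left(349 - 213180\right) = -6 - 212831 = -212837$)
$B{\left(h \right)} = \frac{-11 + h}{-6 + h}$
$E{\left(c \right)} = \frac{-11 + c}{-6 + c}$
$\frac{s}{E{\left(N \right)}} + \frac{1734039}{-4495244} = - \frac{212837}{\frac{1}{-6 - \frac{844}{1277}} \left(-11 - \frac{844}{1277}\right)} + \frac{1734039}{-4495244} = - \frac{212837}{\frac{1}{- \frac{8506}{1277}} \left(- \frac{14891}{1277}\right)} + 1734039 \left(- \frac{1}{4495244}\right) = - \frac{212837}{\left(- \frac{1277}{8506}\right) \left(- \frac{14891}{1277}\right)} - \frac{1734039}{4495244} = - \frac{212837}{\frac{14891}{8506}} - \frac{1734039}{4495244} = \left(-212837\right) \frac{8506}{14891} - \frac{1734039}{4495244} = - \frac{1810391522}{14891} - \frac{1734039}{4495244} = - \frac{8138177448496117}{66938678404}$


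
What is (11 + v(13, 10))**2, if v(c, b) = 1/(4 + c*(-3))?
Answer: 147456/1225 ≈ 120.37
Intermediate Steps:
v(c, b) = 1/(4 - 3*c)
(11 + v(13, 10))**2 = (11 - 1/(-4 + 3*13))**2 = (11 - 1/(-4 + 39))**2 = (11 - 1/35)**2 = (384/35)**2 = 147456/1225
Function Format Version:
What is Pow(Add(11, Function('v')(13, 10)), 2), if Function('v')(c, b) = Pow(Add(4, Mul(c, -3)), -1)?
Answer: Rational(147456, 1225) ≈ 120.37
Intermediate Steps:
Function('v')(c, b) = Pow(Add(4, Mul(-3, c)), -1)
Pow(Add(11, Function('v')(13, 10)), 2) = Pow(Add(11, Mul(-1, Pow(Add(-4, Mul(3, 13)), -1))), 2) = Pow(Add(11, Mul(-1, Pow(Add(-4, 39), -1))), 2) = Pow(Add(11, Mul(-1, Pow(35, -1))), 2) = Pow(Add(11, Mul(-1, Rational(1, 35))), 2) = Pow(Add(11, Rational(-1, 35)), 2) = Pow(Rational(384, 35), 2) = Rational(147456, 1225)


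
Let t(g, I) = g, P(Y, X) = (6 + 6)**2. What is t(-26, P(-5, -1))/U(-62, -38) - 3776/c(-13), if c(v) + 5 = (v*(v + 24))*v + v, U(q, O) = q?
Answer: -93123/57071 ≈ -1.6317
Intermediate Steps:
P(Y, X) = 144 (P(Y, X) = 12**2 = 144)
c(v) = -5 + v + v**2*(24 + v) (c(v) = -5 + ((v*(v + 24))*v + v) = -5 + ((v*(24 + v))*v + v) = -5 + (v**2*(24 + v) + v) = -5 + (v + v**2*(24 + v)) = -5 + v + v**2*(24 + v))
t(-26, P(-5, -1))/U(-62, -38) - 3776/c(-13) = -26/(-62) - 3776/(-5 - 13 + (-13)**3 + 24*(-13)**2) = -26*(-1/62) - 3776/(-5 - 13 - 2197 + 24*169) = 13/31 - 3776/(-5 - 13 - 2197 + 4056) = 13/31 - 3776/1841 = -93123/57071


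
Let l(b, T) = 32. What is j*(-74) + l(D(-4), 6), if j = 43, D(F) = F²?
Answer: -3150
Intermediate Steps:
j*(-74) + l(D(-4), 6) = 43*(-74) + 32 = -3182 + 32 = -3150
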